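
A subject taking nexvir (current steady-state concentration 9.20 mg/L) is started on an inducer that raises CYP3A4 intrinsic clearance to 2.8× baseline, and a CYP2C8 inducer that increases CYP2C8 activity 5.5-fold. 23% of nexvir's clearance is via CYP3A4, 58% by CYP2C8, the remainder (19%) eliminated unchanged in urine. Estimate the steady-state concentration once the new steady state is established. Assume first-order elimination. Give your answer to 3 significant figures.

2.29 mg/L

The CYP3A4 pathway (23% of clearance) rises to 2.8× activity: 0.23 × 2.8 = 0.644.
The CYP2C8 pathway (58% of clearance) increases to 5.5× activity: 0.58 × 5.5 = 3.19.
Non-CYP routes (19%) are unchanged.
CL_new/CL_old = 0.644 + 3.19 + 0.19 = 4.024.
New steady-state concentration = 9.20 / 4.024 = 2.29 mg/L (concentration scales inversely with clearance).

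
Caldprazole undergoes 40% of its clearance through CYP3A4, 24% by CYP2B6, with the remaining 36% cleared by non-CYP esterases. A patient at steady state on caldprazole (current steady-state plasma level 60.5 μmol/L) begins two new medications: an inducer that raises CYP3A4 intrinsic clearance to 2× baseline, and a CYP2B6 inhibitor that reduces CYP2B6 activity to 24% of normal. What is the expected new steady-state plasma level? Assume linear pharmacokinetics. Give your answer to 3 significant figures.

The CYP3A4 pathway (40% of clearance) is boosted to 2× activity: 0.4 × 2 = 0.8.
The CYP2B6 pathway (24% of clearance) drops to 0.24× activity: 0.24 × 0.24 = 0.0576.
The remaining 36% of clearance is unaffected.
CL_new/CL_old = 0.8 + 0.0576 + 0.36 = 1.2176.
New steady-state plasma level = 60.5 / 1.2176 = 49.7 μmol/L (concentration scales inversely with clearance).

49.7 μmol/L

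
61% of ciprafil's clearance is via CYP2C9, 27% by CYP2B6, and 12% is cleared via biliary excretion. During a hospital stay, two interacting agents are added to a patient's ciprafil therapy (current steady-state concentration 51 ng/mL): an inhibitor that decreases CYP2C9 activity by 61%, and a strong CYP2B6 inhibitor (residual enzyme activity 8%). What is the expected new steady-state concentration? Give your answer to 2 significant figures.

1.3 × 10² ng/mL

The CYP2C9 pathway (61% of clearance) falls to 0.39× activity: 0.61 × 0.39 = 0.2379.
The CYP2B6 pathway (27% of clearance) is reduced to 0.08× activity: 0.27 × 0.08 = 0.0216.
The remaining 12% of clearance is unaffected.
Relative clearance = 0.2379 + 0.0216 + 0.12 = 0.3795.
Dividing the baseline by the relative clearance: 51 / 0.3795 = 1.3 × 10² ng/mL.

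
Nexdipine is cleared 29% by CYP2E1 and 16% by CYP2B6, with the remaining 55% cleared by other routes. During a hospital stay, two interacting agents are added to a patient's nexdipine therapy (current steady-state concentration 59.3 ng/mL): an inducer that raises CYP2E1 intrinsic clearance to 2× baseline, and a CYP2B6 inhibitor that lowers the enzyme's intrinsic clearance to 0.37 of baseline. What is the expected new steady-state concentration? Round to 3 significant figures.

CYP2E1: 0.29 × 2 = 0.58
CYP2B6: 0.16 × 0.37 = 0.0592
Other: 0.55 (unchanged)
Relative clearance = 0.58 + 0.0592 + 0.55 = 1.1892.
New steady-state concentration = 59.3 / 1.1892 = 49.9 ng/mL (concentration scales inversely with clearance).

49.9 ng/mL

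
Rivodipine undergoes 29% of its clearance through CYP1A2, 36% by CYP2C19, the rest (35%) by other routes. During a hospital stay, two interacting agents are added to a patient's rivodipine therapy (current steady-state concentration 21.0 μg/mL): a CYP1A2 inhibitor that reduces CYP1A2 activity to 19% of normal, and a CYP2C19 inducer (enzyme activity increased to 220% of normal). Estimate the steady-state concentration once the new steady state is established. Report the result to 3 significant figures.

The CYP1A2 pathway (29% of clearance) drops to 0.19× activity: 0.29 × 0.19 = 0.0551.
The CYP2C19 pathway (36% of clearance) is boosted to 2.2× activity: 0.36 × 2.2 = 0.792.
The remaining 35% of clearance is unaffected.
New clearance relative to baseline: 0.0551 + 0.792 + 0.35 = 1.1971.
Dividing the baseline by the relative clearance: 21.0 / 1.1971 = 17.5 μg/mL.

17.5 μg/mL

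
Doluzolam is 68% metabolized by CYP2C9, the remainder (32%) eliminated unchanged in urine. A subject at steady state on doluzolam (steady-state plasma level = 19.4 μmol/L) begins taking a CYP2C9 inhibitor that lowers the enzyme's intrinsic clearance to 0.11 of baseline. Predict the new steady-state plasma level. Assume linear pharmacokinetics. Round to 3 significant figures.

49.1 μmol/L

CYP2C9: 0.68 × 0.11 = 0.0748
Other: 0.32 (unchanged)
CL_new/CL_old = 0.0748 + 0.32 = 0.3948.
Steady-state plasma level ∝ 1/CL, so new value = 19.4 / 0.3948 = 49.1 μmol/L.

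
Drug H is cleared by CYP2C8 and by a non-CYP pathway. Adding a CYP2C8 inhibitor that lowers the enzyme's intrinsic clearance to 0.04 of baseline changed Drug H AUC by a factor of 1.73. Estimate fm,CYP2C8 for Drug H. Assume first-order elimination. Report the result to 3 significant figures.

0.440

Let x = fm,CYP2C8. Because AUC ∝ 1/CL, relative clearance fell to 1/1.73 = 0.578.
Setting x·0.04 + (1 − x) = 0.578 and solving: x = (0.578 − 1)/(0.04 − 1) = 0.440.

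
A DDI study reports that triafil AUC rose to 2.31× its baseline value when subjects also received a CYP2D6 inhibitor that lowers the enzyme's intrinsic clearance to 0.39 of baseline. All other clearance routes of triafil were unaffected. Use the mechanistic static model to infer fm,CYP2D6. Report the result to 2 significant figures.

Call the CYP2D6 fraction fm. After the interaction, CL_new/CL_old = fm × 0.39 + (1 − fm).
AUC ratio = 1 / (new CL fraction), so new CL fraction = 1 / 2.31 = 0.4329.
fm × 0.39 + 1 − fm = 0.4329  ⇒  fm × (0.39 − 1) = −0.5671  ⇒  fm = 0.93.

0.93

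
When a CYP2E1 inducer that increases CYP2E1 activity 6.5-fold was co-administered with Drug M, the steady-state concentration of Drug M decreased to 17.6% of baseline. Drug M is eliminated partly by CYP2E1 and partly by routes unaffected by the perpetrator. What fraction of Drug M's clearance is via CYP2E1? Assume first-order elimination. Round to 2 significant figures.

Call the CYP2E1 fraction fm. After the interaction, CL_new/CL_old = fm × 6.5 + (1 − fm).
Steady-state concentration ratio = 1 / (new CL fraction), so new CL fraction = 1 / 0.176 = 5.682.
fm × 6.5 + 1 − fm = 5.682  ⇒  fm × (6.5 − 1) = 4.682  ⇒  fm = 0.85.

0.85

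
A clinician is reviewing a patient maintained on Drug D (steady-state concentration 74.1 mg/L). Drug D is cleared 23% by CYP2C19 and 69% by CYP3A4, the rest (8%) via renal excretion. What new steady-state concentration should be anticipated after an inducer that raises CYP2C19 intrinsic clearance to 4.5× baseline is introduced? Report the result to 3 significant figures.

CYP2C19: 0.23 × 4.5 = 1.035
CYP3A4: 0.69 (unchanged)
Other: 0.08 (unchanged)
New clearance relative to baseline: 1.035 + 0.69 + 0.08 = 1.805.
New steady-state concentration = baseline ÷ relative clearance = 74.1 / 1.805 = 41.1 mg/L.

41.1 mg/L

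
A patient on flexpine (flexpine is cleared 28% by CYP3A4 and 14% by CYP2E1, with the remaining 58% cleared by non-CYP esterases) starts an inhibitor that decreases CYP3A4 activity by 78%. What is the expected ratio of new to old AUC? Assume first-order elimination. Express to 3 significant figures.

1.28

CYP3A4: 0.28 × 0.22 = 0.0616
CYP2E1: 0.14 (unchanged)
Other: 0.58 (unchanged)
New clearance relative to baseline: 0.0616 + 0.14 + 0.58 = 0.7816.
Since AUC ∝ 1/CL, the ratio is 1 / 0.7816 = 1.28.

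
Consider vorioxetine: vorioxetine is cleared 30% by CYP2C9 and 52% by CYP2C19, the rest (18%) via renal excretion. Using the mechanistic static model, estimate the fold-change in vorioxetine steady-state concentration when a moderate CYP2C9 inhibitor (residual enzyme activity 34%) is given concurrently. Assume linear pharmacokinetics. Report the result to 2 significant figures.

The CYP2C9 pathway (30% of clearance) is reduced to 0.34× activity: 0.3 × 0.34 = 0.102.
CYP2C19 (52%) and the residual 18% are unaffected.
New clearance relative to baseline: 0.102 + 0.52 + 0.18 = 0.802.
Steady-state concentration is inversely proportional to clearance, so the fold-change is 1 / 0.802 = 1.2.

1.2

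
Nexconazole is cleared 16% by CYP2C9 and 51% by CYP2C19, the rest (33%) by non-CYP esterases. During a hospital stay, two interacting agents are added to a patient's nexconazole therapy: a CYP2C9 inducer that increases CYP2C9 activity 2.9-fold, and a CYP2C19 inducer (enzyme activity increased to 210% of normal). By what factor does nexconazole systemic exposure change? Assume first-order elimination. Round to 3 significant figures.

The CYP2C9 pathway (16% of clearance) increases to 2.9× activity: 0.16 × 2.9 = 0.464.
The CYP2C19 pathway (51% of clearance) increases to 2.1× activity: 0.51 × 2.1 = 1.071.
The remaining 33% of clearance is unaffected.
Relative clearance = 0.464 + 1.071 + 0.33 = 1.865.
Net systemic exposure ratio = 1 / 1.865 = 0.536.

0.536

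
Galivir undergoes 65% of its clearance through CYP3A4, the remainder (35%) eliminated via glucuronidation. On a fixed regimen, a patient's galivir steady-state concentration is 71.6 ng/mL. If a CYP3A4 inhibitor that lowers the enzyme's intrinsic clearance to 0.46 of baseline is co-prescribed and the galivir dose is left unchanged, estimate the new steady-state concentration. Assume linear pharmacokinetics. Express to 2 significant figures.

CYP3A4: 0.65 × 0.46 = 0.299
Other: 0.35 (unchanged)
CL_new/CL_old = 0.299 + 0.35 = 0.649.
With dosing unchanged, steady-state concentration scales as 1/CL: 71.6 / 0.649 = 1.1 × 10² ng/mL.

1.1 × 10² ng/mL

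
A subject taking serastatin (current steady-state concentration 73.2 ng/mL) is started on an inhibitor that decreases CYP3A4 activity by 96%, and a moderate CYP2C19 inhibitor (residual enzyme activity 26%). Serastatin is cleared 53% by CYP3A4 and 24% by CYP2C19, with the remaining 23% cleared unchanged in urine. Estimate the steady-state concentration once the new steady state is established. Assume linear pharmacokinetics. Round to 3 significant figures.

The CYP3A4 pathway (53% of clearance) is reduced to 0.04× activity: 0.53 × 0.04 = 0.0212.
The CYP2C19 pathway (24% of clearance) falls to 0.26× activity: 0.24 × 0.26 = 0.0624.
The remaining 23% of clearance is unaffected.
CL_new/CL_old = 0.0212 + 0.0624 + 0.23 = 0.3136.
Steady-state concentration ∝ 1/CL: new value = 73.2 / 0.3136 = 233 ng/mL.

233 ng/mL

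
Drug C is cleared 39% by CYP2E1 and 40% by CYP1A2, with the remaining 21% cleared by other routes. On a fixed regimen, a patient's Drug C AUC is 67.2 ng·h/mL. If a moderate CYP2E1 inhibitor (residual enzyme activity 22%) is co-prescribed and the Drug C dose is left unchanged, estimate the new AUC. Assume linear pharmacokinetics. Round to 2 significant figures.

97 ng·h/mL

The CYP2E1 pathway (39% of clearance) drops to 0.22× activity: 0.39 × 0.22 = 0.0858.
CYP1A2 (40%) and the residual 21% are unaffected.
CL_new/CL_old = 0.0858 + 0.4 + 0.21 = 0.6958.
With dosing unchanged, AUC scales as 1/CL: 67.2 / 0.6958 = 97 ng·h/mL.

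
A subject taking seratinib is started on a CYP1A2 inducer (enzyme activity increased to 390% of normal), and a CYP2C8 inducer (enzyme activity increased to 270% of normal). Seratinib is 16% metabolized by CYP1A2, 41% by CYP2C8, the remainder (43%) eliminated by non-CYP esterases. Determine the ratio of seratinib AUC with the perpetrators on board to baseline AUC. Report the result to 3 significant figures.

0.463

CYP1A2: 0.16 × 3.9 = 0.624
CYP2C8: 0.41 × 2.7 = 1.107
Other: 0.43 (unchanged)
CL_new/CL_old = 0.624 + 1.107 + 0.43 = 2.161.
AUC ∝ 1/CL: fold-change = 1 / 2.161 = 0.463.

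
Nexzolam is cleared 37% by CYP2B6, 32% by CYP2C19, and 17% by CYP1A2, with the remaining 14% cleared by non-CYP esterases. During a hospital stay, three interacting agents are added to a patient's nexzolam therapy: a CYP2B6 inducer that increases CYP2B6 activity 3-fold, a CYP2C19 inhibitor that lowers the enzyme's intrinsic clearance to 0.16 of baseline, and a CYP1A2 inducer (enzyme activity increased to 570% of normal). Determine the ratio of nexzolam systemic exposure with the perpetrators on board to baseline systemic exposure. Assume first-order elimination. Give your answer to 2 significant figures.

0.44

The CYP2B6 pathway (37% of clearance) increases to 3× activity: 0.37 × 3 = 1.11.
The CYP2C19 pathway (32% of clearance) drops to 0.16× activity: 0.32 × 0.16 = 0.0512.
The CYP1A2 pathway (17% of clearance) is boosted to 5.7× activity: 0.17 × 5.7 = 0.969.
The remaining 14% of clearance is unaffected.
New clearance relative to baseline: 1.11 + 0.0512 + 0.969 + 0.14 = 2.2702.
Systemic exposure ∝ 1/CL: fold-change = 1 / 2.2702 = 0.44.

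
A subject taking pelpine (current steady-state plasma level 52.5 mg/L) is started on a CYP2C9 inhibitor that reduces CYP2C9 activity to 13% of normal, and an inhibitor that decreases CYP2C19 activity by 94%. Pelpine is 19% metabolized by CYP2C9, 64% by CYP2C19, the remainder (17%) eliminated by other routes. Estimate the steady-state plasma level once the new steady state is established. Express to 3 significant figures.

The CYP2C9 pathway (19% of clearance) drops to 0.13× activity: 0.19 × 0.13 = 0.0247.
The CYP2C19 pathway (64% of clearance) is reduced to 0.06× activity: 0.64 × 0.06 = 0.0384.
The remaining 17% of clearance is unaffected.
Relative clearance = 0.0247 + 0.0384 + 0.17 = 0.2331.
Steady-state plasma level ∝ 1/CL: new value = 52.5 / 0.2331 = 225 mg/L.

225 mg/L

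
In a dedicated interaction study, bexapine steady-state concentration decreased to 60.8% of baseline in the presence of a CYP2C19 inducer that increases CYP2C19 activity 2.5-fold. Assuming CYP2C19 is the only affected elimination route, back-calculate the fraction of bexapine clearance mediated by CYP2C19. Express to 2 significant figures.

Write x for the fraction cleared via CYP2C19. The observed steady-state concentration change means clearance rose to 1/0.608 = 1.645 of baseline.
Only the CYP2C19 route changed, so 1.645 = x·2.5 + (1 − x), giving x = 0.43.

0.43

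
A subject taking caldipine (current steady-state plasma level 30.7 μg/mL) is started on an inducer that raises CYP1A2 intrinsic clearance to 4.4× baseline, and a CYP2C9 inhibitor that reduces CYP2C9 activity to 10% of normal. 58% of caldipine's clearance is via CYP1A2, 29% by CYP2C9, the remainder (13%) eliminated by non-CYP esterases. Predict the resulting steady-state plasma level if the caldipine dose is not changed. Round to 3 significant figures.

CYP1A2: 0.58 × 4.4 = 2.552
CYP2C9: 0.29 × 0.1 = 0.029
Other: 0.13 (unchanged)
CL_new/CL_old = 2.552 + 0.029 + 0.13 = 2.711.
New steady-state plasma level = 30.7 / 2.711 = 11.3 μg/mL (concentration scales inversely with clearance).

11.3 μg/mL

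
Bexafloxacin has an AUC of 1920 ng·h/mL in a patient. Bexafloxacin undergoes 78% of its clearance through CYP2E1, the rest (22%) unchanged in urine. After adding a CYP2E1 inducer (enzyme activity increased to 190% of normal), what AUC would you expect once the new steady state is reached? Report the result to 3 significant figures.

1.13 × 10³ ng·h/mL

CYP2E1: 0.78 × 1.9 = 1.482
Other: 0.22 (unchanged)
Relative clearance = 1.482 + 0.22 = 1.702.
New AUC = baseline ÷ relative clearance = 1920 / 1.702 = 1.13 × 10³ ng·h/mL.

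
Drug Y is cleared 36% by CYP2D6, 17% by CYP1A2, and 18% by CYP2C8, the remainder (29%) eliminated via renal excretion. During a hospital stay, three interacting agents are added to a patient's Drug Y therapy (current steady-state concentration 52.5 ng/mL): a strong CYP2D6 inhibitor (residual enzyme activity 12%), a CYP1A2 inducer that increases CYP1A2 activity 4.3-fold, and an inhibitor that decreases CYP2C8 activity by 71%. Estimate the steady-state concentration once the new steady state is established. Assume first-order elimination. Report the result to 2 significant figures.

47 ng/mL

The CYP2D6 pathway (36% of clearance) is reduced to 0.12× activity: 0.36 × 0.12 = 0.0432.
The CYP1A2 pathway (17% of clearance) increases to 4.3× activity: 0.17 × 4.3 = 0.731.
The CYP2C8 pathway (18% of clearance) is reduced to 0.29× activity: 0.18 × 0.29 = 0.0522.
Non-CYP routes (29%) are unchanged.
CL_new/CL_old = 0.0432 + 0.731 + 0.0522 + 0.29 = 1.1164.
New steady-state concentration = 52.5 / 1.1164 = 47 ng/mL (concentration scales inversely with clearance).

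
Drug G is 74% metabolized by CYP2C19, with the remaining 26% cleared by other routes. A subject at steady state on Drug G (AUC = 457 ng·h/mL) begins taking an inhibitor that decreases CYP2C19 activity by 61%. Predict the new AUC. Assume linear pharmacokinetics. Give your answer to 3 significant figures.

CYP2C19: 0.74 × 0.39 = 0.2886
Other: 0.26 (unchanged)
Relative clearance = 0.2886 + 0.26 = 0.5486.
With dosing unchanged, AUC scales as 1/CL: 457 / 0.5486 = 833 ng·h/mL.

833 ng·h/mL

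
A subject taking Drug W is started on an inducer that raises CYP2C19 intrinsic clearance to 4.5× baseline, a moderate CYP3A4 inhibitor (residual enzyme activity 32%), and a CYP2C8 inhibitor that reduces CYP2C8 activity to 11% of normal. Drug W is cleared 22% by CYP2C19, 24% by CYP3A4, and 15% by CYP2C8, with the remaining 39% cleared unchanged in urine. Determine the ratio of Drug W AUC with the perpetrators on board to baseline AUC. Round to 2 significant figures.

0.68

CYP2C19: 0.22 × 4.5 = 0.99
CYP3A4: 0.24 × 0.32 = 0.0768
CYP2C8: 0.15 × 0.11 = 0.0165
Other: 0.39 (unchanged)
Relative clearance = 0.99 + 0.0768 + 0.0165 + 0.39 = 1.4733.
Because AUC varies inversely with clearance, the combined effect is 1 / 1.4733 = 0.68.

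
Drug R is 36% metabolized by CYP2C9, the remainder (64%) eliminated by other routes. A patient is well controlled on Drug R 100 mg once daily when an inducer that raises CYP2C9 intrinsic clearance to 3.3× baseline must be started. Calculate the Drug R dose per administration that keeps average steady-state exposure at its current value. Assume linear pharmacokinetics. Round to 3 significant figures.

183 mg

CYP2C9: 0.36 × 3.3 = 1.188
Other: 0.64 (unchanged)
New clearance relative to baseline: 1.188 + 0.64 = 1.828.
To maintain the same steady-state level, dose must scale with clearance: new dose = 100 × 1.828 = 183 mg.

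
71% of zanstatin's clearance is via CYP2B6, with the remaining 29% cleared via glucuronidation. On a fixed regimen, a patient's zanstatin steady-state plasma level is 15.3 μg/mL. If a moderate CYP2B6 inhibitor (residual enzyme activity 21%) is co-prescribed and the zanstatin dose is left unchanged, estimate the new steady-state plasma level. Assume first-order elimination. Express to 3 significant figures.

34.8 μg/mL

The CYP2B6 pathway (71% of clearance) falls to 0.21× activity: 0.71 × 0.21 = 0.1491.
The remaining 29% of clearance is unaffected.
New clearance relative to baseline: 0.1491 + 0.29 = 0.4391.
New steady-state plasma level = baseline ÷ relative clearance = 15.3 / 0.4391 = 34.8 μg/mL.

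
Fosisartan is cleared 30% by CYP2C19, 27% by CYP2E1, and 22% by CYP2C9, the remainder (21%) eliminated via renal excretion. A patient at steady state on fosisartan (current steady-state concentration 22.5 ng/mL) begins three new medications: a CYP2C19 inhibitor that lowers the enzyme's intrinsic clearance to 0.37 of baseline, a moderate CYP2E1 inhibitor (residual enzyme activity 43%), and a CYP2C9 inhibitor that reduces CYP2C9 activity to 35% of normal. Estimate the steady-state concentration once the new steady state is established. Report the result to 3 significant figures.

The CYP2C19 pathway (30% of clearance) is reduced to 0.37× activity: 0.3 × 0.37 = 0.111.
The CYP2E1 pathway (27% of clearance) drops to 0.43× activity: 0.27 × 0.43 = 0.1161.
The CYP2C9 pathway (22% of clearance) is reduced to 0.35× activity: 0.22 × 0.35 = 0.077.
The remaining 21% of clearance is unaffected.
New clearance relative to baseline: 0.111 + 0.1161 + 0.077 + 0.21 = 0.5141.
Dividing the baseline by the relative clearance: 22.5 / 0.5141 = 43.8 ng/mL.

43.8 ng/mL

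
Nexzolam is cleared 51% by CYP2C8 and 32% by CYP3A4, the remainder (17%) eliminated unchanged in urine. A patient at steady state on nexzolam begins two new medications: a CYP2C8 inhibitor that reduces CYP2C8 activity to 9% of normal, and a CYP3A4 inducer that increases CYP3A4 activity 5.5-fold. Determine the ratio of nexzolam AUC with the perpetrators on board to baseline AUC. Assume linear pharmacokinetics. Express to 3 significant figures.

0.506

The CYP2C8 pathway (51% of clearance) is reduced to 0.09× activity: 0.51 × 0.09 = 0.0459.
The CYP3A4 pathway (32% of clearance) rises to 5.5× activity: 0.32 × 5.5 = 1.76.
The remaining 17% of clearance is unaffected.
New clearance relative to baseline: 0.0459 + 1.76 + 0.17 = 1.9759.
AUC ∝ 1/CL: fold-change = 1 / 1.9759 = 0.506.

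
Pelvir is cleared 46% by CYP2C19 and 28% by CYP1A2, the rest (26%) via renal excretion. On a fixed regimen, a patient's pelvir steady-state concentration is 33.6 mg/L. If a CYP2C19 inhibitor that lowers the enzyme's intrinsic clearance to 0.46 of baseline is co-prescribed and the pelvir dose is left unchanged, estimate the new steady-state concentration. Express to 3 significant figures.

The CYP2C19 pathway (46% of clearance) falls to 0.46× activity: 0.46 × 0.46 = 0.2116.
CYP1A2 (28%) and the residual 26% are unaffected.
CL_new/CL_old = 0.2116 + 0.28 + 0.26 = 0.7516.
With dosing unchanged, steady-state concentration scales as 1/CL: 33.6 / 0.7516 = 44.7 mg/L.

44.7 mg/L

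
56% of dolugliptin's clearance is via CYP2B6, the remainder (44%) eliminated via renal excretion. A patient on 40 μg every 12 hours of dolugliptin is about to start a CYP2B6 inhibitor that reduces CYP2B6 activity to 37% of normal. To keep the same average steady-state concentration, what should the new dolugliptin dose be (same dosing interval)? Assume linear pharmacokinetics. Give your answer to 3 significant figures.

25.9 μg

The CYP2B6 pathway (56% of clearance) drops to 0.37× activity: 0.56 × 0.37 = 0.2072.
The remaining 44% of clearance is unaffected.
Relative clearance = 0.2072 + 0.44 = 0.6472.
Exposure is unchanged when dose changes in proportion to clearance. New dose = 40 μg × 0.6472 = 25.9 μg.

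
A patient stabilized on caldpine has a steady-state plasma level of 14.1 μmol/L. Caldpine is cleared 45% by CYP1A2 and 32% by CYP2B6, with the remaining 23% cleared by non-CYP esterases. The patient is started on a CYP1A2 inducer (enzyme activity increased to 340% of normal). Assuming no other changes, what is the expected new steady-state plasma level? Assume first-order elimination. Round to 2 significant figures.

CYP1A2: 0.45 × 3.4 = 1.53
CYP2B6: 0.32 (unchanged)
Other: 0.23 (unchanged)
New clearance relative to baseline: 1.53 + 0.32 + 0.23 = 2.08.
Steady-state plasma level ∝ 1/CL, so new value = 14.1 / 2.08 = 6.8 μmol/L.

6.8 μmol/L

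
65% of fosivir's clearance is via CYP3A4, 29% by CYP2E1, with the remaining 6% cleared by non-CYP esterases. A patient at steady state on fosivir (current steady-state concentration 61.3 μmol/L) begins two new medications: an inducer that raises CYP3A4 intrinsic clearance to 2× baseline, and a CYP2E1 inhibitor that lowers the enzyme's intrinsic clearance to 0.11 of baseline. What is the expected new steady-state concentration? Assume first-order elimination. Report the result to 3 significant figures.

The CYP3A4 pathway (65% of clearance) increases to 2× activity: 0.65 × 2 = 1.3.
The CYP2E1 pathway (29% of clearance) is reduced to 0.11× activity: 0.29 × 0.11 = 0.0319.
The remaining 6% of clearance is unaffected.
CL_new/CL_old = 1.3 + 0.0319 + 0.06 = 1.3919.
New steady-state concentration = 61.3 / 1.3919 = 44.0 μmol/L (concentration scales inversely with clearance).

44.0 μmol/L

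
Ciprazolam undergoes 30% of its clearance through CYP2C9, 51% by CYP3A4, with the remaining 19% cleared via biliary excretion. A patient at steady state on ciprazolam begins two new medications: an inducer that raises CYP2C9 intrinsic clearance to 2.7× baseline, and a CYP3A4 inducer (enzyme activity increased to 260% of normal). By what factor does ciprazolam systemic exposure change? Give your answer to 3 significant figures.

0.430

The CYP2C9 pathway (30% of clearance) rises to 2.7× activity: 0.3 × 2.7 = 0.81.
The CYP3A4 pathway (51% of clearance) increases to 2.6× activity: 0.51 × 2.6 = 1.326.
Non-CYP routes (19%) are unchanged.
Relative clearance = 0.81 + 1.326 + 0.19 = 2.326.
Because systemic exposure varies inversely with clearance, the combined effect is 1 / 2.326 = 0.430.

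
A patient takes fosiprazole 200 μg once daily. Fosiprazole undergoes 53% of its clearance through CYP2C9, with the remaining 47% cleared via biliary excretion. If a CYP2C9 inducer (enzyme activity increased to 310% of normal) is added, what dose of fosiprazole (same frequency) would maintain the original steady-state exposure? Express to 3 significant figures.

The CYP2C9 pathway (53% of clearance) is boosted to 3.1× activity: 0.53 × 3.1 = 1.643.
The remaining 47% of clearance is unaffected.
New clearance relative to baseline: 1.643 + 0.47 = 2.113.
Css,avg = (dose rate)/CL, so holding Css fixed requires dose ∝ CL: 200 × 2.113 = 423 μg.

423 μg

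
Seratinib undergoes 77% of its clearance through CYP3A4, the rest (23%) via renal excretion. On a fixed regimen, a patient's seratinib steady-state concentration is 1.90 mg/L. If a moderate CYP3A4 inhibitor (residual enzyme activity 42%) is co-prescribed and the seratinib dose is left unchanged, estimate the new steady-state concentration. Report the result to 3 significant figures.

3.43 mg/L

CYP3A4: 0.77 × 0.42 = 0.3234
Other: 0.23 (unchanged)
New clearance relative to baseline: 0.3234 + 0.23 = 0.5534.
With dosing unchanged, steady-state concentration scales as 1/CL: 1.90 / 0.5534 = 3.43 mg/L.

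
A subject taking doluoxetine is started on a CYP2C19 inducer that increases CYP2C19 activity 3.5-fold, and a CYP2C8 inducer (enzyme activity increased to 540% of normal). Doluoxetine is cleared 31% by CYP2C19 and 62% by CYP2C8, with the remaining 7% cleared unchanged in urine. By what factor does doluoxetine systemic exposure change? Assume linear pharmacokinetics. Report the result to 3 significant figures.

The CYP2C19 pathway (31% of clearance) rises to 3.5× activity: 0.31 × 3.5 = 1.085.
The CYP2C8 pathway (62% of clearance) increases to 5.4× activity: 0.62 × 5.4 = 3.348.
Non-CYP routes (7%) are unchanged.
New clearance relative to baseline: 1.085 + 3.348 + 0.07 = 4.503.
Because systemic exposure varies inversely with clearance, the combined effect is 1 / 4.503 = 0.222.

0.222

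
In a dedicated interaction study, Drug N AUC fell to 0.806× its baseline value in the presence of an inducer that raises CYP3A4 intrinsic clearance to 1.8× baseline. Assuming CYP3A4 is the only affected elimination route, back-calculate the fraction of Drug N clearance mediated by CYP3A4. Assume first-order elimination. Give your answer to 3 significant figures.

Write x for the fraction cleared via CYP3A4. The observed AUC change means clearance rose to 1/0.806 = 1.241 of baseline.
Setting x·1.8 + (1 − x) = 1.241 and solving: x = (1.241 − 1)/(1.8 − 1) = 0.301.

0.301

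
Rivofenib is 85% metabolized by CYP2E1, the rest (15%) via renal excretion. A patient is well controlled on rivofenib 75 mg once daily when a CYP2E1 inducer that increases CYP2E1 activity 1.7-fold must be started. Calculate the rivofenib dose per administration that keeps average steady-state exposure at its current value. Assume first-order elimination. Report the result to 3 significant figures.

CYP2E1: 0.85 × 1.7 = 1.445
Other: 0.15 (unchanged)
Relative clearance = 1.445 + 0.15 = 1.595.
Exposure is unchanged when dose changes in proportion to clearance. New dose = 75 mg × 1.595 = 120 mg.

120 mg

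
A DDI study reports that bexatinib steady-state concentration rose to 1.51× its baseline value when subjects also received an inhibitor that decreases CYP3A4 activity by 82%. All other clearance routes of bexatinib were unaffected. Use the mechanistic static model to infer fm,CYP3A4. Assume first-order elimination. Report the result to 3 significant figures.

0.412

CL'/CL = 1 / 1.51 = 0.6623
0.18·fm + (1 − fm) = 0.6623
fm = (0.6623 − 1) / (0.18 − 1) = 0.412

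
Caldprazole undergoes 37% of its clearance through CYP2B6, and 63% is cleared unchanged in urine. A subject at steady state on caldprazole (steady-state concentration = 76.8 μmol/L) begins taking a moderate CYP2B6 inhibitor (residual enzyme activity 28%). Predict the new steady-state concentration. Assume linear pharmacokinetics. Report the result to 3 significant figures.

105 μmol/L

The CYP2B6 pathway (37% of clearance) falls to 0.28× activity: 0.37 × 0.28 = 0.1036.
Non-CYP routes (63%) are unchanged.
CL_new/CL_old = 0.1036 + 0.63 = 0.7336.
New steady-state concentration = baseline ÷ relative clearance = 76.8 / 0.7336 = 105 μmol/L.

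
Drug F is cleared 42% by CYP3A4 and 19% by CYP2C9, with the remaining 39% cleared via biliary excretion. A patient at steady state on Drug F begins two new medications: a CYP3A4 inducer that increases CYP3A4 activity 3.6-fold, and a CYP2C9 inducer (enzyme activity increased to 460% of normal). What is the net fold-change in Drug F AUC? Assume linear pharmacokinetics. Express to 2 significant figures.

0.36

The CYP3A4 pathway (42% of clearance) is boosted to 3.6× activity: 0.42 × 3.6 = 1.512.
The CYP2C9 pathway (19% of clearance) rises to 4.6× activity: 0.19 × 4.6 = 0.874.
The remaining 39% of clearance is unaffected.
CL_new/CL_old = 1.512 + 0.874 + 0.39 = 2.776.
Because AUC varies inversely with clearance, the combined effect is 1 / 2.776 = 0.36.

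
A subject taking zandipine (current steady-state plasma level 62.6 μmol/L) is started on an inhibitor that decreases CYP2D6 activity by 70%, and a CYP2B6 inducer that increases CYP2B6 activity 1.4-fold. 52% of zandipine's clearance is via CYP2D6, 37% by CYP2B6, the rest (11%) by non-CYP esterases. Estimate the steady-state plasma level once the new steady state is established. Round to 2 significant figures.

CYP2D6: 0.52 × 0.3 = 0.156
CYP2B6: 0.37 × 1.4 = 0.518
Other: 0.11 (unchanged)
New clearance relative to baseline: 0.156 + 0.518 + 0.11 = 0.784.
Dividing the baseline by the relative clearance: 62.6 / 0.784 = 80 μmol/L.

80 μmol/L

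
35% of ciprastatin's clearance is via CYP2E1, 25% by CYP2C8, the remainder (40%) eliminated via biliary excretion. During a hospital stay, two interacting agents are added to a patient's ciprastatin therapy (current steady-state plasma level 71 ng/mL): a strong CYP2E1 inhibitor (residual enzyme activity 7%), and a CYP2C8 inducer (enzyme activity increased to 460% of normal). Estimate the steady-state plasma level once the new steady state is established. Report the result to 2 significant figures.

The CYP2E1 pathway (35% of clearance) drops to 0.07× activity: 0.35 × 0.07 = 0.0245.
The CYP2C8 pathway (25% of clearance) increases to 4.6× activity: 0.25 × 4.6 = 1.15.
Non-CYP routes (40%) are unchanged.
Relative clearance = 0.0245 + 1.15 + 0.4 = 1.5745.
Dividing the baseline by the relative clearance: 71 / 1.5745 = 45 ng/mL.

45 ng/mL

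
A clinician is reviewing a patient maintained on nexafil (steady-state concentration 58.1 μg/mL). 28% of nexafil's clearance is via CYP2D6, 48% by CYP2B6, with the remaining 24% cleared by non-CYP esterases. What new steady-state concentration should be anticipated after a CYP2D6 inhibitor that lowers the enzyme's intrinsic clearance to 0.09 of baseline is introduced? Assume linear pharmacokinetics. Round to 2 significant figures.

CYP2D6: 0.28 × 0.09 = 0.0252
CYP2B6: 0.48 (unchanged)
Other: 0.24 (unchanged)
New clearance relative to baseline: 0.0252 + 0.48 + 0.24 = 0.7452.
With dosing unchanged, steady-state concentration scales as 1/CL: 58.1 / 0.7452 = 78 μg/mL.

78 μg/mL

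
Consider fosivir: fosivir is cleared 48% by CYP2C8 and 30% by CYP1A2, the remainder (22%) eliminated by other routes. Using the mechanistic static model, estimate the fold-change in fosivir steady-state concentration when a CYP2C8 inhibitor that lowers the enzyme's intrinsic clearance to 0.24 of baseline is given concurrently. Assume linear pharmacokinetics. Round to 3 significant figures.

1.57

The CYP2C8 pathway (48% of clearance) is reduced to 0.24× activity: 0.48 × 0.24 = 0.1152.
CYP1A2 (30%) and the residual 22% are unaffected.
Relative clearance = 0.1152 + 0.3 + 0.22 = 0.6352.
Steady-state concentration is inversely proportional to clearance, so the fold-change is 1 / 0.6352 = 1.57.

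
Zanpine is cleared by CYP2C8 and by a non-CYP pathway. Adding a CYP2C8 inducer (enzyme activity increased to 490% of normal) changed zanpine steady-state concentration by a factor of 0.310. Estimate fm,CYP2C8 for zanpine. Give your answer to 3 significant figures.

0.571

Write x for the fraction cleared via CYP2C8. The observed steady-state concentration change means clearance rose to 1/0.310 = 3.226 of baseline.
Only the CYP2C8 route changed, so 3.226 = x·4.9 + (1 − x), giving x = 0.571.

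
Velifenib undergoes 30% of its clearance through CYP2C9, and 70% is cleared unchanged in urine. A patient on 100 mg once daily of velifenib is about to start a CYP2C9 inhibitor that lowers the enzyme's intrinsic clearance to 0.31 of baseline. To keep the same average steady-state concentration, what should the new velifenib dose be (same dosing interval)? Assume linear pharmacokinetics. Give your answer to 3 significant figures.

The CYP2C9 pathway (30% of clearance) falls to 0.31× activity: 0.3 × 0.31 = 0.093.
Non-CYP routes (70%) are unchanged.
Relative clearance = 0.093 + 0.7 = 0.793.
Css,avg = (dose rate)/CL, so holding Css fixed requires dose ∝ CL: 100 × 0.793 = 79.3 mg.

79.3 mg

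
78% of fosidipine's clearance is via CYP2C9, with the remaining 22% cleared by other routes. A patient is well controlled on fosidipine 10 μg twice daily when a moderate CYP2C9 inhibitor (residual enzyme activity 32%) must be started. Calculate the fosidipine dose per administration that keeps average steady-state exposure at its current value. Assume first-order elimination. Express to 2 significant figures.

4.7 μg

The CYP2C9 pathway (78% of clearance) falls to 0.32× activity: 0.78 × 0.32 = 0.2496.
Non-CYP routes (22%) are unchanged.
New clearance relative to baseline: 0.2496 + 0.22 = 0.4696.
Exposure is unchanged when dose changes in proportion to clearance. New dose = 10 μg × 0.4696 = 4.7 μg.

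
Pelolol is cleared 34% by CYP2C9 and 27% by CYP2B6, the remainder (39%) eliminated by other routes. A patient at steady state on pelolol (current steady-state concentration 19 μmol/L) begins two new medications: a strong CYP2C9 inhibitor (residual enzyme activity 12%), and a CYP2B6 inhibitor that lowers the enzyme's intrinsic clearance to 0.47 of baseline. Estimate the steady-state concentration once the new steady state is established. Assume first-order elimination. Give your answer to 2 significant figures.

The CYP2C9 pathway (34% of clearance) falls to 0.12× activity: 0.34 × 0.12 = 0.0408.
The CYP2B6 pathway (27% of clearance) drops to 0.47× activity: 0.27 × 0.47 = 0.1269.
Non-CYP routes (39%) are unchanged.
CL_new/CL_old = 0.0408 + 0.1269 + 0.39 = 0.5577.
New steady-state concentration = 19 / 0.5577 = 34 μmol/L (concentration scales inversely with clearance).

34 μmol/L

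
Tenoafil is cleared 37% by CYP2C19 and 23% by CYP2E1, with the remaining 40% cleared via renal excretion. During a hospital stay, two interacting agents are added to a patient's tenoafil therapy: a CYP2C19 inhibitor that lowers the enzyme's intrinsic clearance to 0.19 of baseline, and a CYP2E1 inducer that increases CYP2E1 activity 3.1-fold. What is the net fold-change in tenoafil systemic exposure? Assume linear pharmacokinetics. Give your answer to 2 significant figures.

0.85

CYP2C19: 0.37 × 0.19 = 0.0703
CYP2E1: 0.23 × 3.1 = 0.713
Other: 0.4 (unchanged)
New clearance relative to baseline: 0.0703 + 0.713 + 0.4 = 1.1833.
Net systemic exposure ratio = 1 / 1.1833 = 0.85.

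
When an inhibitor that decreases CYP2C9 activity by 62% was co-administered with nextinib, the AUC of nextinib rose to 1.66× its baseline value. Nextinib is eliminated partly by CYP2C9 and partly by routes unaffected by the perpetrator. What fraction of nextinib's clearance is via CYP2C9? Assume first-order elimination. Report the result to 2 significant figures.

0.64

Let fm be the CYP2C9 fraction. New clearance relative to baseline = fm × 0.38 + (1 − fm).
AUC ratio = 1 / (new CL fraction), so new CL fraction = 1 / 1.66 = 0.6024.
fm × 0.38 + 1 − fm = 0.6024  ⇒  fm × (0.38 − 1) = −0.3976  ⇒  fm = 0.64.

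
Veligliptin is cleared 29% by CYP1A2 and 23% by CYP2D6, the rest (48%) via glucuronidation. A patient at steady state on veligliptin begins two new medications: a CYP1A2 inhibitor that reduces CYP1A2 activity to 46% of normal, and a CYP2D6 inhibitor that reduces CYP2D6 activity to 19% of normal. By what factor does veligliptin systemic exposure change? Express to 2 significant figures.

1.5

The CYP1A2 pathway (29% of clearance) is reduced to 0.46× activity: 0.29 × 0.46 = 0.1334.
The CYP2D6 pathway (23% of clearance) falls to 0.19× activity: 0.23 × 0.19 = 0.0437.
Non-CYP routes (48%) are unchanged.
CL_new/CL_old = 0.1334 + 0.0437 + 0.48 = 0.6571.
Because systemic exposure varies inversely with clearance, the combined effect is 1 / 0.6571 = 1.5.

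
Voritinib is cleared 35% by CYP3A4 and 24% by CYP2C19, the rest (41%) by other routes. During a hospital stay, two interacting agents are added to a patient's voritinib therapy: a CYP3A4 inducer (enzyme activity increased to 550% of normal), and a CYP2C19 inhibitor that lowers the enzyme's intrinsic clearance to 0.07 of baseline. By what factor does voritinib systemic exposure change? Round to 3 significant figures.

0.425

CYP3A4: 0.35 × 5.5 = 1.925
CYP2C19: 0.24 × 0.07 = 0.0168
Other: 0.41 (unchanged)
CL_new/CL_old = 1.925 + 0.0168 + 0.41 = 2.3518.
Net systemic exposure ratio = 1 / 2.3518 = 0.425.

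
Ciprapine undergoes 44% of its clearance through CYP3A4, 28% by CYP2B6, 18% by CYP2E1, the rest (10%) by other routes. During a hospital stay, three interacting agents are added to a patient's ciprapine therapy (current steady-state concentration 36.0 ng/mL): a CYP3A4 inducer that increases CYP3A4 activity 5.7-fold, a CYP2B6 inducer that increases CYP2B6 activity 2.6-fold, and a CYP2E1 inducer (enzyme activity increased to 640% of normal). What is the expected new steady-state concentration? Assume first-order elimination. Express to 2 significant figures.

8.0 ng/mL

The CYP3A4 pathway (44% of clearance) is boosted to 5.7× activity: 0.44 × 5.7 = 2.508.
The CYP2B6 pathway (28% of clearance) is boosted to 2.6× activity: 0.28 × 2.6 = 0.728.
The CYP2E1 pathway (18% of clearance) increases to 6.4× activity: 0.18 × 6.4 = 1.152.
Non-CYP routes (10%) are unchanged.
CL_new/CL_old = 2.508 + 0.728 + 1.152 + 0.1 = 4.488.
New steady-state concentration = 36.0 / 4.488 = 8.0 ng/mL (concentration scales inversely with clearance).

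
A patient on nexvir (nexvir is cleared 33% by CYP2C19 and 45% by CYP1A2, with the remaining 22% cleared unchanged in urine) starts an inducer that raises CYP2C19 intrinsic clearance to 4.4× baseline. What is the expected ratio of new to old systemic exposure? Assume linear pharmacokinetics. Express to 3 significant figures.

The CYP2C19 pathway (33% of clearance) rises to 4.4× activity: 0.33 × 4.4 = 1.452.
CYP1A2 (45%) and the residual 22% are unaffected.
Relative clearance = 1.452 + 0.45 + 0.22 = 2.122.
Since systemic exposure ∝ 1/CL, the ratio is 1 / 2.122 = 0.471.

0.471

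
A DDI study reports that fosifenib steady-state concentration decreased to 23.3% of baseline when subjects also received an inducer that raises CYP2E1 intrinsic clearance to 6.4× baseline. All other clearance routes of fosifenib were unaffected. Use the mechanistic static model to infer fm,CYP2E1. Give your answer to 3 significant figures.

Write x for the fraction cleared via CYP2E1. The observed steady-state concentration change means clearance rose to 1/0.233 = 4.292 of baseline.
Setting x·6.4 + (1 − x) = 4.292 and solving: x = (4.292 − 1)/(6.4 − 1) = 0.610.

0.610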